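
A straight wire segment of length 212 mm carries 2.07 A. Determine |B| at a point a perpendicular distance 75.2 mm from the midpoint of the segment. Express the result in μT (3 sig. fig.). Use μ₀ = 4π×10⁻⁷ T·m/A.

B ≈ 4.49 μT

For a finite straight segment, B = (μ₀I/4πd)(sinθ₁ + sinθ₂), where θ₁, θ₂ are the angles from the perpendicular to each end.
The perpendicular from the point meets the wire at its midpoint, so each end is L/2 = 0.106 m away along the wire.
sinθ₁ = 0.106/√(0.106²+0.0752²) = 0.8156; sinθ₂ = 0.106/√(0.106²+0.0752²) = 0.8156.
B = (4π×10⁻⁷ × 2.07) / (4π × 0.0752) × (0.8156 + 0.8156) = 4.49×10⁻⁶ T.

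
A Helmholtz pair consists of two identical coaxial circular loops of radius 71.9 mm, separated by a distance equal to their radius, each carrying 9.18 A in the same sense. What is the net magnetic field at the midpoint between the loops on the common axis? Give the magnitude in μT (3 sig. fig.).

B ≈ 115 μT

Each loop contributes B = μ₀IR²/[2(R²+z²)^(3/2)] on the axis, with z measured from that loop.
Loop 1 (z = 0.03595 m): B₁ = 5.74×10⁻⁵ T. Loop 2 (z = 0.03595 m): B₂ = 5.74×10⁻⁵ T.
The fields add: B = B₁ + B₂ = 1.15×10⁻⁴ T.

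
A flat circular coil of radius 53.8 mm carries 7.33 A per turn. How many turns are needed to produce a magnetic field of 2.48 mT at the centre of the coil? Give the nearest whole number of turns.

For an N-turn coil, B = Nμ₀I/(2R). A single turn gives B₁ = 8.56×10⁻⁵ T with R = 0.0538 m.
N = B/B₁ = 2.48×10⁻³ / 8.56×10⁻⁵ = 28.97.

N = 29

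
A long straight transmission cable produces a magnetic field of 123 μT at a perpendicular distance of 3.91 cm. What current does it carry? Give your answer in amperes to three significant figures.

I ≈ 24.0 A

For a long straight wire B = μ₀I/(2πd), so I = 2πdB/μ₀.
I = 2π × 0.0391 × 1.23×10⁻⁴ / (4π×10⁻⁷) = 24.0 A.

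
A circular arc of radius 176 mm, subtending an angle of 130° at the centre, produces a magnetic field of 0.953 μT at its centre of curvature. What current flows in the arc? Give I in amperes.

I ≈ 0.739 A

For a circular arc, B = μ₀Iφ/(4πR) with φ in radians; here φ = 2.269 rad.
So I = 4πRB/(μ₀φ) = 4π × 0.176 × 9.53×10⁻⁷ / (4π×10⁻⁷ × 2.269) = 0.739 A.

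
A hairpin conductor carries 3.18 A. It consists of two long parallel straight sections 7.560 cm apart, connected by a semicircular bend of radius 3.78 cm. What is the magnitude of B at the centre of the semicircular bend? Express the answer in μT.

B ≈ 43.3 μT

The semicircular arc contributes B_arc = μ₀I·π/(4πR) = μ₀I/(4R) = 2.64×10⁻⁵ T.
Each semi-infinite lead is at perpendicular distance R = 0.0378 m from the centre, with the perpendicular foot at its near end, so it contributes μ₀I/(4πR); both point the same way, together 1.68×10⁻⁵ T.
Arc and leads all point the same direction: B = 2.64×10⁻⁵ + 1.68×10⁻⁵ = 4.33×10⁻⁵ T.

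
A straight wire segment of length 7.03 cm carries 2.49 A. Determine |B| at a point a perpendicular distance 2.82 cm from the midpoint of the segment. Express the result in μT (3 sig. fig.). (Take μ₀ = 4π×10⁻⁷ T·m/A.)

B ≈ 13.8 μT

For a finite straight segment, B = (μ₀I/4πd)(sinθ₁ + sinθ₂), where θ₁, θ₂ are the angles from the perpendicular to each end.
The perpendicular from the point meets the wire at its midpoint, so each end is L/2 = 0.03515 m away along the wire.
sinθ₁ = 0.03515/√(0.03515²+0.0282²) = 0.7800; sinθ₂ = 0.03515/√(0.03515²+0.0282²) = 0.7800.
B = (4π×10⁻⁷ × 2.49) / (4π × 0.0282) × (0.7800 + 0.7800) = 1.38×10⁻⁵ T.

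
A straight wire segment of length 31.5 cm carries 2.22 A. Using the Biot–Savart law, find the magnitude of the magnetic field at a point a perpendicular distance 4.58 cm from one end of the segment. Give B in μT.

B ≈ 4.80 μT

For a finite straight segment, B = (μ₀I/4πd)(sinθ₁ + sinθ₂), where θ₁, θ₂ are the angles from the perpendicular to each end.
The perpendicular foot is at one end, so the two end-offsets along the wire are 0 and L = 0.315 m.
sinθ₁ = 0/√(0²+0.0458²) = 0.0000; sinθ₂ = 0.315/√(0.315²+0.0458²) = 0.9896.
B = (4π×10⁻⁷ × 2.22) / (4π × 0.0458) × (0.0000 + 0.9896) = 4.80×10⁻⁶ T.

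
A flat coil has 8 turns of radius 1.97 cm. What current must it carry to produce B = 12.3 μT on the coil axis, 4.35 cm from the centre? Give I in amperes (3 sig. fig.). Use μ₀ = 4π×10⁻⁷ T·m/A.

I ≈ 0.687 A

For an N-turn coil, B = Nμ₀IR²/[2(R²+z²)^(3/2)] with R = 0.0197 m, z = 0.0435 m, so I = 2B(R²+z²)^(3/2)/(Nμ₀R²) = 2 × 1.23×10⁻⁵ × 1.09×10⁻⁴ / (8 × 4π×10⁻⁷ × 0.0003881) = 0.687 A.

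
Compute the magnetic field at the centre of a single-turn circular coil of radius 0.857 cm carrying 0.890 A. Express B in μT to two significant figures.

B ≈ 65 μT

At the centre of a circular loop the Biot–Savart law gives B = μ₀I/(2R).
B = (4π×10⁻⁷ × 0.890) / (2 × 0.00857) = 6.53×10⁻⁵ T.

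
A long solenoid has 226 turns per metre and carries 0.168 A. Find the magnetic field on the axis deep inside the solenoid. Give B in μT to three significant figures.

B ≈ 47.7 μT

Inside a long solenoid, B = μ₀nI with n = 226 turns/m.
B = 4π×10⁻⁷ × 226 × 0.168 = 4.77×10⁻⁵ T.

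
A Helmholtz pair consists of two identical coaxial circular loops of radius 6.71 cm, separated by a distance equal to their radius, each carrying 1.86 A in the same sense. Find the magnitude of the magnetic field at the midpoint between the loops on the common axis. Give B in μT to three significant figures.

Each loop contributes B = μ₀IR²/[2(R²+z²)^(3/2)] on the axis, with z measured from that loop.
Loop 1 (z = 0.03355 m): B₁ = 1.25×10⁻⁵ T. Loop 2 (z = 0.03355 m): B₂ = 1.25×10⁻⁵ T.
The fields add: B = B₁ + B₂ = 2.49×10⁻⁵ T.

B ≈ 24.9 μT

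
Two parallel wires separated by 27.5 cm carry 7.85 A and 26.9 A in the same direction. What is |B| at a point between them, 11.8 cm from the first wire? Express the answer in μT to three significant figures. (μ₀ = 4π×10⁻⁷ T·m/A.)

B ≈ 21.0 μT

Each long wire gives B = μ₀I/(2πd). Distances are d₁ = 0.118 m and d₂ = 0.157 m.
B₁ = 1.33×10⁻⁵ T, B₂ = 3.43×10⁻⁵ T.
Between parallel currents the two contributions point in opposite directions, so they subtract. B = |B₁ − B₂| = |1.33×10⁻⁵ − 3.43×10⁻⁵| = 2.10×10⁻⁵ T.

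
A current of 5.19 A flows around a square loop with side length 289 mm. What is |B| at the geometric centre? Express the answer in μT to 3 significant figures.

B ≈ 20.3 μT

Each side is a finite straight segment at perpendicular distance d = a/(2 tan(π/4)) = 0.1445 m from the centre, with end-angles ±π/4.
One side contributes B₁ = (μ₀I/4πd)·2 sin(π/4) = 5.08×10⁻⁶ T.
All 4 sides add in the same direction: B = 4 × 5.08×10⁻⁶ = 2.03×10⁻⁵ T.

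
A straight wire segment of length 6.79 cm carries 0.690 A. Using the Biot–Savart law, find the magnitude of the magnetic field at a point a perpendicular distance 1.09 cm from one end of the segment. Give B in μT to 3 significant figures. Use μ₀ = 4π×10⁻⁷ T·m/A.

B ≈ 6.25 μT

For a finite straight segment, B = (μ₀I/4πd)(sinθ₁ + sinθ₂), where θ₁, θ₂ are the angles from the perpendicular to each end.
The perpendicular foot is at one end, so the two end-offsets along the wire are 0 and L = 0.0679 m.
sinθ₁ = 0/√(0²+0.0109²) = 0.0000; sinθ₂ = 0.0679/√(0.0679²+0.0109²) = 0.9874.
B = (4π×10⁻⁷ × 0.690) / (4π × 0.0109) × (0.0000 + 0.9874) = 6.25×10⁻⁶ T.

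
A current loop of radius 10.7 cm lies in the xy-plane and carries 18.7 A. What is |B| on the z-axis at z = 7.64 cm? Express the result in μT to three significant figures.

B ≈ 59.2 μT

On the axis of a circular loop, B = μ₀IR² / [2(R²+z²)^(3/2)].
R² + z² = (0.107)² + (0.0764)² = 0.01729 m², and (R²+z²)^(3/2) = 2.27×10⁻³ m³.
B = (4π×10⁻⁷ × 18.7 × 0.01145) / (2 × 2.27×10⁻³) = 5.92×10⁻⁵ T.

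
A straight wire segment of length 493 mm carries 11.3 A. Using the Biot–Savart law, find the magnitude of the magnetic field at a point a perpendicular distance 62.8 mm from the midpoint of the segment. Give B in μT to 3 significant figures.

B ≈ 34.9 μT

For a finite straight segment, B = (μ₀I/4πd)(sinθ₁ + sinθ₂), where θ₁, θ₂ are the angles from the perpendicular to each end.
The perpendicular from the point meets the wire at its midpoint, so each end is L/2 = 0.2465 m away along the wire.
sinθ₁ = 0.2465/√(0.2465²+0.0628²) = 0.9690; sinθ₂ = 0.2465/√(0.2465²+0.0628²) = 0.9690.
B = (4π×10⁻⁷ × 11.3) / (4π × 0.0628) × (0.9690 + 0.9690) = 3.49×10⁻⁵ T.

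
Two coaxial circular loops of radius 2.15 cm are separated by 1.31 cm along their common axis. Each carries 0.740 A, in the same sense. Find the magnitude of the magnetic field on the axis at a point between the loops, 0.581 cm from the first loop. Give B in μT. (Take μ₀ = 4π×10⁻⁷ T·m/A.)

B ≈ 37.8 μT

Each loop contributes B = μ₀IR²/[2(R²+z²)^(3/2)] on the axis, with z measured from that loop.
Loop 1 (z = 0.00581 m): B₁ = 1.95×10⁻⁵ T. Loop 2 (z = 0.00729 m): B₂ = 1.84×10⁻⁵ T.
The fields add: B = B₁ + B₂ = 3.78×10⁻⁵ T.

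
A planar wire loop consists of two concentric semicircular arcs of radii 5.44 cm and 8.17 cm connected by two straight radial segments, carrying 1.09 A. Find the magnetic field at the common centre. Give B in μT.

The radial connectors point toward the centre, so dl × r̂ = 0 and they contribute nothing.
Each semicircle gives μ₀I/(4R): inner arc 6.29×10⁻⁶ T, outer arc 4.19×10⁻⁶ T.
The two arcs carry current in opposite angular senses, so their fields oppose: B = |6.29×10⁻⁶ − 4.19×10⁻⁶| = 2.10×10⁻⁶ T.

B ≈ 2.10 μT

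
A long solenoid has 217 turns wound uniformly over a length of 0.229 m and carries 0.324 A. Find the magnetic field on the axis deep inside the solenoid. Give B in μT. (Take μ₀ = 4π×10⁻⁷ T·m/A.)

B ≈ 386 μT

Inside a long solenoid, B = μ₀nI with n = 947.6 turns/m.
B = 4π×10⁻⁷ × 947.6 × 0.324 = 3.86×10⁻⁴ T.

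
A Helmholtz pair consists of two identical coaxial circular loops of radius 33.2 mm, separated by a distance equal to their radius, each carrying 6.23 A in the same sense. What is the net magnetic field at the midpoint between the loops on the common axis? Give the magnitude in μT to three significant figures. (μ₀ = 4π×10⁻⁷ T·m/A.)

B ≈ 169 μT

Each loop contributes B = μ₀IR²/[2(R²+z²)^(3/2)] on the axis, with z measured from that loop.
Loop 1 (z = 0.0166 m): B₁ = 8.44×10⁻⁵ T. Loop 2 (z = 0.0166 m): B₂ = 8.44×10⁻⁵ T.
The fields add: B = B₁ + B₂ = 1.69×10⁻⁴ T.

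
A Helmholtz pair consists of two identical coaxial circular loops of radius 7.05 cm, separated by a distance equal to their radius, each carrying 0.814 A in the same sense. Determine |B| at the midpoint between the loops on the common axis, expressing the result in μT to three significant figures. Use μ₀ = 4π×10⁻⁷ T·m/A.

Each loop contributes B = μ₀IR²/[2(R²+z²)^(3/2)] on the axis, with z measured from that loop.
Loop 1 (z = 0.03525 m): B₁ = 5.19×10⁻⁶ T. Loop 2 (z = 0.03525 m): B₂ = 5.19×10⁻⁶ T.
The fields add: B = B₁ + B₂ = 1.04×10⁻⁵ T.

B ≈ 10.4 μT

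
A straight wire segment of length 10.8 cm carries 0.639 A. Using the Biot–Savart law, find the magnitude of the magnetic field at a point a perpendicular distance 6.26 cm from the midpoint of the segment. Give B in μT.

B ≈ 1.33 μT

For a finite straight segment, B = (μ₀I/4πd)(sinθ₁ + sinθ₂), where θ₁, θ₂ are the angles from the perpendicular to each end.
The perpendicular from the point meets the wire at its midpoint, so each end is L/2 = 0.054 m away along the wire.
sinθ₁ = 0.054/√(0.054²+0.0626²) = 0.6532; sinθ₂ = 0.054/√(0.054²+0.0626²) = 0.6532.
B = (4π×10⁻⁷ × 0.639) / (4π × 0.0626) × (0.6532 + 0.6532) = 1.33×10⁻⁶ T.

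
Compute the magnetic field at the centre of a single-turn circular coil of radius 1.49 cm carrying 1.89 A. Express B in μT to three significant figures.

B ≈ 79.7 μT

At the centre of a circular loop the Biot–Savart law gives B = μ₀I/(2R).
B = (4π×10⁻⁷ × 1.89) / (2 × 0.0149) = 7.97×10⁻⁵ T.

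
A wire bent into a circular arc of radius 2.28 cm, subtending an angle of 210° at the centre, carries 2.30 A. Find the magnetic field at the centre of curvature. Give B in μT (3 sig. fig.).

B ≈ 37.0 μT

The Biot–Savart field of a circular arc at its centre is B = μ₀Iφ/(4πR), with φ = 3.665 rad.
B = (4π×10⁻⁷ × 2.30 × 3.665) / (4π × 0.0228) = 3.70×10⁻⁵ T.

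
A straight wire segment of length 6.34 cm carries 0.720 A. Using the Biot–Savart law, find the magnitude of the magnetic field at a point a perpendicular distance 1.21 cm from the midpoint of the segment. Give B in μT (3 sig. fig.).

For a finite straight segment, B = (μ₀I/4πd)(sinθ₁ + sinθ₂), where θ₁, θ₂ are the angles from the perpendicular to each end.
The perpendicular from the point meets the wire at its midpoint, so each end is L/2 = 0.0317 m away along the wire.
sinθ₁ = 0.0317/√(0.0317²+0.0121²) = 0.9343; sinθ₂ = 0.0317/√(0.0317²+0.0121²) = 0.9343.
B = (4π×10⁻⁷ × 0.720) / (4π × 0.0121) × (0.9343 + 0.9343) = 1.11×10⁻⁵ T.

B ≈ 11.1 μT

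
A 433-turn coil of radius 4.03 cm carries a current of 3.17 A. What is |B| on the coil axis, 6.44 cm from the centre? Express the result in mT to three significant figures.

For an N-turn flat coil, B = Nμ₀IR²/[2(R²+z²)^(3/2)] with R = 0.0403 m, z = 0.0644 m.
B = 433 × 7.38×10⁻⁶ T = 3.19×10⁻³ T.

B ≈ 3.19 mT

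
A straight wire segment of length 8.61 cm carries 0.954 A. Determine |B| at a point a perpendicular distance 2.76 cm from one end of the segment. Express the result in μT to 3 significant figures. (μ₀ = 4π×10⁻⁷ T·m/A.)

B ≈ 3.29 μT

For a finite straight segment, B = (μ₀I/4πd)(sinθ₁ + sinθ₂), where θ₁, θ₂ are the angles from the perpendicular to each end.
The perpendicular foot is at one end, so the two end-offsets along the wire are 0 and L = 0.0861 m.
sinθ₁ = 0/√(0²+0.0276²) = 0.0000; sinθ₂ = 0.0861/√(0.0861²+0.0276²) = 0.9523.
B = (4π×10⁻⁷ × 0.954) / (4π × 0.0276) × (0.0000 + 0.9523) = 3.29×10⁻⁶ T.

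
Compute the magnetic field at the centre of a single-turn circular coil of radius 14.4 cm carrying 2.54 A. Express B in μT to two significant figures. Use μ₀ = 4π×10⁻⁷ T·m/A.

B ≈ 11 μT

At the centre of a circular loop the Biot–Savart law gives B = μ₀I/(2R).
B = (4π×10⁻⁷ × 2.54) / (2 × 0.144) = 1.11×10⁻⁵ T.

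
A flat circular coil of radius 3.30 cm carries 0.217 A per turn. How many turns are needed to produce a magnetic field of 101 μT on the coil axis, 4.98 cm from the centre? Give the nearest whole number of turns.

For an N-turn coil, B = Nμ₀IR²/[2(R²+z²)^(3/2)]. A single turn gives B₁ = 6.96×10⁻⁷ T with R = 0.033 m, z = 0.0498 m.
N = B/B₁ = 1.01×10⁻⁴ / 6.96×10⁻⁷ = 145.04.

N = 145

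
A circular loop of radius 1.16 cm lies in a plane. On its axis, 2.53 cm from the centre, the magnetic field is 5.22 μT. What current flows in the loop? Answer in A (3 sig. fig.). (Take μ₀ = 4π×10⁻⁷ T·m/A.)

On the axis of a loop, B = μ₀IR²/[2(R²+z²)^(3/2)], so I = 2B(R²+z²)^(3/2)/(μ₀R²).
R² + z² = 0.0001346 + 0.0006401 = 0.0007746 m²; raised to 3/2 gives 2.16×10⁻⁵ m³.
I = 2 × 5.22×10⁻⁶ × 2.16×10⁻⁵ / (1.26×10⁻⁶ × 0.0001346) = 1.33 A.

I ≈ 1.33 A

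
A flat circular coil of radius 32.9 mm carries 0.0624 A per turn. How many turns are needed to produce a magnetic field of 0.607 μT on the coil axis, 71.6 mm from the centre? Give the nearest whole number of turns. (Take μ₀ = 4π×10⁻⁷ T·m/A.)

N = 7

For an N-turn coil, B = Nμ₀IR²/[2(R²+z²)^(3/2)]. A single turn gives B₁ = 8.67×10⁻⁸ T with R = 0.0329 m, z = 0.0716 m.
N = B/B₁ = 6.07×10⁻⁷ / 8.67×10⁻⁸ = 7.00.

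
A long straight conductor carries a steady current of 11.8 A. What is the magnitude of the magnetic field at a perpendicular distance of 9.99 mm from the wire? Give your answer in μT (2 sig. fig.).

For an infinitely long straight wire, B = μ₀I/(2πd).
B = (4π×10⁻⁷ × 11.8) / (2π × 0.00999) = 2.36×10⁻⁴ T.

B ≈ 240 μT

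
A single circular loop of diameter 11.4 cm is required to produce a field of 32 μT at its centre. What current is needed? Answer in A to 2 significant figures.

I ≈ 2.9 A

At the centre of a circular loop B = μ₀I/(2R), so I = 2RB/μ₀.
With R = 0.057 m, I = 2 × 0.057 × 3.20×10⁻⁵ / (4π×10⁻⁷) = 2.90 A.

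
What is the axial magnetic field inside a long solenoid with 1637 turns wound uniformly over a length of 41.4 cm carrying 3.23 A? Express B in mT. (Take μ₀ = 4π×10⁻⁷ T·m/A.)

B ≈ 16.0 mT

Inside a long solenoid, B = μ₀nI with n = 3954 turns/m.
B = 4π×10⁻⁷ × 3954 × 3.23 = 1.60×10⁻² T.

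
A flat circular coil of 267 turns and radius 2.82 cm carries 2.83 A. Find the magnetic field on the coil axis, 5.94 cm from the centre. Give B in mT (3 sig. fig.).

B ≈ 1.33 mT

For an N-turn flat coil, B = Nμ₀IR²/[2(R²+z²)^(3/2)] with R = 0.0282 m, z = 0.0594 m.
B = 267 × 4.97×10⁻⁶ T = 1.33×10⁻³ T.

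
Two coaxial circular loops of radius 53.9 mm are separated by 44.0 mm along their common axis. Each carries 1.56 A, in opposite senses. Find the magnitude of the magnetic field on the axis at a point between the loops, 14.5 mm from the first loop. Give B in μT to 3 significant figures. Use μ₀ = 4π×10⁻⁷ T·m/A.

B ≈ 4.10 μT

Each loop contributes B = μ₀IR²/[2(R²+z²)^(3/2)] on the axis, with z measured from that loop.
Loop 1 (z = 0.0145 m): B₁ = 1.64×10⁻⁵ T. Loop 2 (z = 0.0295 m): B₂ = 1.23×10⁻⁵ T.
The fields oppose: B = |B₁ − B₂| = 4.10×10⁻⁶ T.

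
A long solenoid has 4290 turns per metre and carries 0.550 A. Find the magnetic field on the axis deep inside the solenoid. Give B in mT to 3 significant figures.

B ≈ 2.97 mT

Inside a long solenoid, B = μ₀nI with n = 4290 turns/m.
B = 4π×10⁻⁷ × 4290 × 0.550 = 2.97×10⁻³ T.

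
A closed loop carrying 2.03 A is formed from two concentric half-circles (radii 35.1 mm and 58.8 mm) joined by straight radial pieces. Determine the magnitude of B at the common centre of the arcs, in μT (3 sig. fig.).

B ≈ 7.32 μT

The radial connectors point toward the centre, so dl × r̂ = 0 and they contribute nothing.
Each semicircle gives μ₀I/(4R): inner arc 1.82×10⁻⁵ T, outer arc 1.08×10⁻⁵ T.
The two arcs carry current in opposite angular senses, so their fields oppose: B = |1.82×10⁻⁵ − 1.08×10⁻⁵| = 7.32×10⁻⁶ T.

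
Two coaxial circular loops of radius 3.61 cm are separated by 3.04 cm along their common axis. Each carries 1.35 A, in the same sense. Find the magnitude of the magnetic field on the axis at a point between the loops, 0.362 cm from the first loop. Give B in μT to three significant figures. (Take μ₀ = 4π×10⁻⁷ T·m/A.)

Each loop contributes B = μ₀IR²/[2(R²+z²)^(3/2)] on the axis, with z measured from that loop.
Loop 1 (z = 0.00362 m): B₁ = 2.31×10⁻⁵ T. Loop 2 (z = 0.02678 m): B₂ = 1.22×10⁻⁵ T.
The fields add: B = B₁ + B₂ = 3.53×10⁻⁵ T.

B ≈ 35.3 μT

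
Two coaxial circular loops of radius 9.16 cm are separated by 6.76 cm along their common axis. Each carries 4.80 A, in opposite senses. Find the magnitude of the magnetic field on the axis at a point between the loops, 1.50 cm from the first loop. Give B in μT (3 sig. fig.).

Each loop contributes B = μ₀IR²/[2(R²+z²)^(3/2)] on the axis, with z measured from that loop.
Loop 1 (z = 0.015 m): B₁ = 3.16×10⁻⁵ T. Loop 2 (z = 0.0526 m): B₂ = 2.15×10⁻⁵ T.
The fields oppose: B = |B₁ − B₂| = 1.02×10⁻⁵ T.

B ≈ 10.2 μT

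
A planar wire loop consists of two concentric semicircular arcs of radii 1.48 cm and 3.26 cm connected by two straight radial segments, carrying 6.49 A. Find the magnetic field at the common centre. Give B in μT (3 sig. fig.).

B ≈ 75.2 μT

The radial connectors point toward the centre, so dl × r̂ = 0 and they contribute nothing.
Each semicircle gives μ₀I/(4R): inner arc 1.38×10⁻⁴ T, outer arc 6.25×10⁻⁵ T.
The two arcs carry current in opposite angular senses, so their fields oppose: B = |1.38×10⁻⁴ − 6.25×10⁻⁵| = 7.52×10⁻⁵ T.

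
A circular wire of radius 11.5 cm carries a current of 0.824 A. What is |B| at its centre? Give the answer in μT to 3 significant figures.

At the centre of a circular loop the Biot–Savart law gives B = μ₀I/(2R).
B = (4π×10⁻⁷ × 0.824) / (2 × 0.115) = 4.50×10⁻⁶ T.

B ≈ 4.50 μT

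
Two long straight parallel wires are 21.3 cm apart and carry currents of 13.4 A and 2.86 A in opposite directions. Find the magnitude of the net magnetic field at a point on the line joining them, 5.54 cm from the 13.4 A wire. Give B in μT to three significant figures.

Each long wire gives B = μ₀I/(2πd). Distances are d₁ = 0.0554 m and d₂ = 0.1576 m.
B₁ = 4.84×10⁻⁵ T, B₂ = 3.63×10⁻⁶ T.
Between antiparallel currents both contributions point the same way, so they add. B = B₁ + B₂ = 4.84×10⁻⁵ + 3.63×10⁻⁶ = 5.20×10⁻⁵ T.

B ≈ 52.0 μT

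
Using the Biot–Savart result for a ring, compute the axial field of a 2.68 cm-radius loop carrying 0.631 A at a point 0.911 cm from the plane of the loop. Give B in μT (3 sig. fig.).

B ≈ 12.6 μT

On the axis of a circular loop, B = μ₀IR² / [2(R²+z²)^(3/2)].
R² + z² = (0.0268)² + (0.00911)² = 0.0008012 m², and (R²+z²)^(3/2) = 2.27×10⁻⁵ m³.
B = (4π×10⁻⁷ × 0.631 × 0.0007182) / (2 × 2.27×10⁻⁵) = 1.26×10⁻⁵ T.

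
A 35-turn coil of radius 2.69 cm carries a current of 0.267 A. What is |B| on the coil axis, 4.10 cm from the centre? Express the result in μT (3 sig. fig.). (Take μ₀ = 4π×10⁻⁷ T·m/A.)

For an N-turn flat coil, B = Nμ₀IR²/[2(R²+z²)^(3/2)] with R = 0.0269 m, z = 0.041 m.
B = 35 × 1.03×10⁻⁶ T = 3.60×10⁻⁵ T.

B ≈ 36.0 μT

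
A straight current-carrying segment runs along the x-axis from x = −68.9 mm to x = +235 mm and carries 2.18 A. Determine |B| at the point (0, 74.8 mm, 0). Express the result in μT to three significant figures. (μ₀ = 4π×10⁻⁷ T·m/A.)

For a finite straight segment, B = (μ₀I/4πd)(sinθ₁ + sinθ₂), where θ₁, θ₂ are the angles from the perpendicular to each end.
The perpendicular distance is d = 0.0748 m; the end-offsets along the wire are a = 0.0689 m and b = 0.235 m.
sinθ₁ = 0.0689/√(0.0689²+0.0748²) = 0.6775; sinθ₂ = 0.235/√(0.235²+0.0748²) = 0.9529.
B = (4π×10⁻⁷ × 2.18) / (4π × 0.0748) × (0.6775 + 0.9529) = 4.75×10⁻⁶ T.

B ≈ 4.75 μT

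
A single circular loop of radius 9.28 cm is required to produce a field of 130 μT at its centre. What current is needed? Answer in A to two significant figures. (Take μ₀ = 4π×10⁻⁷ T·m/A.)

I ≈ 19 A

At the centre of a circular loop B = μ₀I/(2R), so I = 2RB/μ₀.
With R = 0.0928 m, I = 2 × 0.0928 × 1.30×10⁻⁴ / (4π×10⁻⁷) = 19.2 A.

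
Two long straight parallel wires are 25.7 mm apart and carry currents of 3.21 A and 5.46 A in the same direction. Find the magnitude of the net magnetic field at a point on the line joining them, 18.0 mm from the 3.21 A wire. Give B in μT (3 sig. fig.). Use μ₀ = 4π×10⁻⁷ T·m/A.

Each long wire gives B = μ₀I/(2πd). Distances are d₁ = 0.018 m and d₂ = 0.0077 m.
B₁ = 3.57×10⁻⁵ T, B₂ = 1.42×10⁻⁴ T.
Between parallel currents the two contributions point in opposite directions, so they subtract. B = |B₁ − B₂| = |3.57×10⁻⁵ − 1.42×10⁻⁴| = 1.06×10⁻⁴ T.

B ≈ 106 μT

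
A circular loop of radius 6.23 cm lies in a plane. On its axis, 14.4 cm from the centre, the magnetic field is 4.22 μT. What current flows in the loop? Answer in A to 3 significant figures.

On the axis of a loop, B = μ₀IR²/[2(R²+z²)^(3/2)], so I = 2B(R²+z²)^(3/2)/(μ₀R²).
R² + z² = 0.003881 + 0.02074 = 0.02462 m²; raised to 3/2 gives 3.86×10⁻³ m³.
I = 2 × 4.22×10⁻⁶ × 3.86×10⁻³ / (1.26×10⁻⁶ × 0.003881) = 6.68 A.

I ≈ 6.68 A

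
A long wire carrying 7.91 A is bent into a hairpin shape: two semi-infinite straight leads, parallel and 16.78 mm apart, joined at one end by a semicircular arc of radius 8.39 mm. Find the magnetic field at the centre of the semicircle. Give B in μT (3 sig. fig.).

B ≈ 485 μT

The semicircular arc contributes B_arc = μ₀I·π/(4πR) = μ₀I/(4R) = 2.96×10⁻⁴ T.
Each semi-infinite lead is at perpendicular distance R = 0.00839 m from the centre, with the perpendicular foot at its near end, so it contributes μ₀I/(4πR); both point the same way, together 1.89×10⁻⁴ T.
Arc and leads all point the same direction: B = 2.96×10⁻⁴ + 1.89×10⁻⁴ = 4.85×10⁻⁴ T.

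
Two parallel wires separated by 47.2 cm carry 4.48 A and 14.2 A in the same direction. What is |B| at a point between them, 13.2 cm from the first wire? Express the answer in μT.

B ≈ 1.57 μT

Each long wire gives B = μ₀I/(2πd). Distances are d₁ = 0.132 m and d₂ = 0.34 m.
B₁ = 6.79×10⁻⁶ T, B₂ = 8.35×10⁻⁶ T.
Between parallel currents the two contributions point in opposite directions, so they subtract. B = |B₁ − B₂| = |6.79×10⁻⁶ − 8.35×10⁻⁶| = 1.57×10⁻⁶ T.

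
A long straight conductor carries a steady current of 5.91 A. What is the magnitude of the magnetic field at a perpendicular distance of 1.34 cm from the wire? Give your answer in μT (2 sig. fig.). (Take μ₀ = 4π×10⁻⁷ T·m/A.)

B ≈ 88 μT

For an infinitely long straight wire, B = μ₀I/(2πd).
B = (4π×10⁻⁷ × 5.91) / (2π × 0.0134) = 8.82×10⁻⁵ T.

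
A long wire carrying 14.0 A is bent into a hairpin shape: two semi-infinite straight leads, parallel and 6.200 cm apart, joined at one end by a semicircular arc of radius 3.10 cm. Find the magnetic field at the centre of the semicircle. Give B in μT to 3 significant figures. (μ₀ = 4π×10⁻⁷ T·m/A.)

B ≈ 232 μT

The semicircular arc contributes B_arc = μ₀I·π/(4πR) = μ₀I/(4R) = 1.42×10⁻⁴ T.
Each semi-infinite lead is at perpendicular distance R = 0.031 m from the centre, with the perpendicular foot at its near end, so it contributes μ₀I/(4πR); both point the same way, together 9.03×10⁻⁵ T.
Arc and leads all point the same direction: B = 1.42×10⁻⁴ + 9.03×10⁻⁵ = 2.32×10⁻⁴ T.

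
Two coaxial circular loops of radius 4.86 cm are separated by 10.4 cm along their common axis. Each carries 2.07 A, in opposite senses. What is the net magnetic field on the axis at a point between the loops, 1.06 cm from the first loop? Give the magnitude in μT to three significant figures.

Each loop contributes B = μ₀IR²/[2(R²+z²)^(3/2)] on the axis, with z measured from that loop.
Loop 1 (z = 0.0106 m): B₁ = 2.50×10⁻⁵ T. Loop 2 (z = 0.0934 m): B₂ = 2.63×10⁻⁶ T.
The fields oppose: B = |B₁ − B₂| = 2.23×10⁻⁵ T.

B ≈ 22.3 μT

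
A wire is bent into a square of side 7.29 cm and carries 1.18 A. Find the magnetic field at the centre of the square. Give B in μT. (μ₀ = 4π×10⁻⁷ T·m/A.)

Each side is a finite straight segment at perpendicular distance d = a/(2 tan(π/4)) = 0.03645 m from the centre, with end-angles ±π/4.
One side contributes B₁ = (μ₀I/4πd)·2 sin(π/4) = 4.58×10⁻⁶ T.
All 4 sides add in the same direction: B = 4 × 4.58×10⁻⁶ = 1.83×10⁻⁵ T.

B ≈ 18.3 μT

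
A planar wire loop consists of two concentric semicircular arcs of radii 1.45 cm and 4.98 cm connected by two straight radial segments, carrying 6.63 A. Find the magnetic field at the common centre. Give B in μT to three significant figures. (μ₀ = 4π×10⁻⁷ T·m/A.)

B ≈ 102 μT

The radial connectors point toward the centre, so dl × r̂ = 0 and they contribute nothing.
Each semicircle gives μ₀I/(4R): inner arc 1.44×10⁻⁴ T, outer arc 4.18×10⁻⁵ T.
The two arcs carry current in opposite angular senses, so their fields oppose: B = |1.44×10⁻⁴ − 4.18×10⁻⁵| = 1.02×10⁻⁴ T.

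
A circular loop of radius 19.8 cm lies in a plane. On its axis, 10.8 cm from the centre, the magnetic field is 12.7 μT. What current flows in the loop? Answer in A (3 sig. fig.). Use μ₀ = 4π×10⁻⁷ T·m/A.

I ≈ 5.92 A

On the axis of a loop, B = μ₀IR²/[2(R²+z²)^(3/2)], so I = 2B(R²+z²)^(3/2)/(μ₀R²).
R² + z² = 0.0392 + 0.01166 = 0.05087 m²; raised to 3/2 gives 1.15×10⁻² m³.
I = 2 × 1.27×10⁻⁵ × 1.15×10⁻² / (1.26×10⁻⁶ × 0.0392) = 5.92 A.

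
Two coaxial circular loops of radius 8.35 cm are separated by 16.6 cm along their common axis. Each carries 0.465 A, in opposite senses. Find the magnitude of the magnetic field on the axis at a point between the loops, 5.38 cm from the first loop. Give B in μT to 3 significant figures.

Each loop contributes B = μ₀IR²/[2(R²+z²)^(3/2)] on the axis, with z measured from that loop.
Loop 1 (z = 0.0538 m): B₁ = 2.08×10⁻⁶ T. Loop 2 (z = 0.1122 m): B₂ = 7.45×10⁻⁷ T.
The fields oppose: B = |B₁ − B₂| = 1.33×10⁻⁶ T.

B ≈ 1.33 μT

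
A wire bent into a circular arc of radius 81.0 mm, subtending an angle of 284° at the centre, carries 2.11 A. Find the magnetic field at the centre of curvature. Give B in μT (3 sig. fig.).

The Biot–Savart field of a circular arc at its centre is B = μ₀Iφ/(4πR), with φ = 4.957 rad.
B = (4π×10⁻⁷ × 2.11 × 4.957) / (4π × 0.081) = 1.29×10⁻⁵ T.

B ≈ 12.9 μT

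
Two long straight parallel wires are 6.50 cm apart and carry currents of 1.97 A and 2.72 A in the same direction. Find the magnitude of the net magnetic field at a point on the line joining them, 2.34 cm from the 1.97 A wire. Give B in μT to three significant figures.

Each long wire gives B = μ₀I/(2πd). Distances are d₁ = 0.0234 m and d₂ = 0.0416 m.
B₁ = 1.68×10⁻⁵ T, B₂ = 1.31×10⁻⁵ T.
Between parallel currents the two contributions point in opposite directions, so they subtract. B = |B₁ − B₂| = |1.68×10⁻⁵ − 1.31×10⁻⁵| = 3.76×10⁻⁶ T.

B ≈ 3.76 μT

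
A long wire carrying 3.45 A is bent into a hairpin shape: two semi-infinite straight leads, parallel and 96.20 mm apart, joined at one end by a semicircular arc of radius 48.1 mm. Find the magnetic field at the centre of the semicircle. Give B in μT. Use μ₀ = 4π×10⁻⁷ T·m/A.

B ≈ 36.9 μT

The semicircular arc contributes B_arc = μ₀I·π/(4πR) = μ₀I/(4R) = 2.25×10⁻⁵ T.
Each semi-infinite lead is at perpendicular distance R = 0.0481 m from the centre, with the perpendicular foot at its near end, so it contributes μ₀I/(4πR); both point the same way, together 1.43×10⁻⁵ T.
Arc and leads all point the same direction: B = 2.25×10⁻⁵ + 1.43×10⁻⁵ = 3.69×10⁻⁵ T.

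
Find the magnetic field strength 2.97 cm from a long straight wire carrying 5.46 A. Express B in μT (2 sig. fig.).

For an infinitely long straight wire, B = μ₀I/(2πd).
B = (4π×10⁻⁷ × 5.46) / (2π × 0.0297) = 3.68×10⁻⁵ T.

B ≈ 37 μT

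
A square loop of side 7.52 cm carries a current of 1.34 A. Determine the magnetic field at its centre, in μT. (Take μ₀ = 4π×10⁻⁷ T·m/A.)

B ≈ 20.2 μT

Each side is a finite straight segment at perpendicular distance d = a/(2 tan(π/4)) = 0.0376 m from the centre, with end-angles ±π/4.
One side contributes B₁ = (μ₀I/4πd)·2 sin(π/4) = 5.04×10⁻⁶ T.
All 4 sides add in the same direction: B = 4 × 5.04×10⁻⁶ = 2.02×10⁻⁵ T.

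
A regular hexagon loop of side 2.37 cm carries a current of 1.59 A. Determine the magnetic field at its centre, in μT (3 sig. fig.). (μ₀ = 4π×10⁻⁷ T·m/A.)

Each side is a finite straight segment at perpendicular distance d = a/(2 tan(π/6)) = 0.02052 m from the centre, with end-angles ±π/6.
One side contributes B₁ = (μ₀I/4πd)·2 sin(π/6) = 7.75×10⁻⁶ T.
All 6 sides add in the same direction: B = 6 × 7.75×10⁻⁶ = 4.65×10⁻⁵ T.

B ≈ 46.5 μT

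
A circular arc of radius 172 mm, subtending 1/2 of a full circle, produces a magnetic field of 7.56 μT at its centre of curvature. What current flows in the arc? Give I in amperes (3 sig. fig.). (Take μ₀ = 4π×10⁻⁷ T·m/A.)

I ≈ 4.14 A

For a circular arc, B = μ₀Iφ/(4πR) with φ in radians; here φ = 3.142 rad.
So I = 4πRB/(μ₀φ) = 4π × 0.172 × 7.56×10⁻⁶ / (4π×10⁻⁷ × 3.142) = 4.14 A.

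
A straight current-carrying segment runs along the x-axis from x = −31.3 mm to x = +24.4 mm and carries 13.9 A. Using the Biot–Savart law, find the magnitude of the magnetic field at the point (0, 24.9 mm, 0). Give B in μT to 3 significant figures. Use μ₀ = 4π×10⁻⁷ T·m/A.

For a finite straight segment, B = (μ₀I/4πd)(sinθ₁ + sinθ₂), where θ₁, θ₂ are the angles from the perpendicular to each end.
The perpendicular distance is d = 0.0249 m; the end-offsets along the wire are a = 0.0313 m and b = 0.0244 m.
sinθ₁ = 0.0313/√(0.0313²+0.0249²) = 0.7826; sinθ₂ = 0.0244/√(0.0244²+0.0249²) = 0.6999.
B = (4π×10⁻⁷ × 13.9) / (4π × 0.0249) × (0.7826 + 0.6999) = 8.28×10⁻⁵ T.

B ≈ 82.8 μT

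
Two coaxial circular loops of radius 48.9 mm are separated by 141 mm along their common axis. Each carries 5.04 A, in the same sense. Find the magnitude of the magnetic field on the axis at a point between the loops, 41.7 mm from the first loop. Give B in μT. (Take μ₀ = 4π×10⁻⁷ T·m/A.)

Each loop contributes B = μ₀IR²/[2(R²+z²)^(3/2)] on the axis, with z measured from that loop.
Loop 1 (z = 0.0417 m): B₁ = 2.85×10⁻⁵ T. Loop 2 (z = 0.0993 m): B₂ = 5.58×10⁻⁶ T.
The fields add: B = B₁ + B₂ = 3.41×10⁻⁵ T.

B ≈ 34.1 μT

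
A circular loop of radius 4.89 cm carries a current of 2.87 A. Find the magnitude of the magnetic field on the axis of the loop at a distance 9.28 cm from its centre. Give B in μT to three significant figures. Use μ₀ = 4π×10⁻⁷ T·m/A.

On the axis of a circular loop, B = μ₀IR² / [2(R²+z²)^(3/2)].
R² + z² = (0.0489)² + (0.0928)² = 0.011 m², and (R²+z²)^(3/2) = 1.15×10⁻³ m³.
B = (4π×10⁻⁷ × 2.87 × 0.002391) / (2 × 1.15×10⁻³) = 3.74×10⁻⁶ T.

B ≈ 3.74 μT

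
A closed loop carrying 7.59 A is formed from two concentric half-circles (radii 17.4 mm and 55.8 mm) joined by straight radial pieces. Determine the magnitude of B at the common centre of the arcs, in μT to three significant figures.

The radial connectors point toward the centre, so dl × r̂ = 0 and they contribute nothing.
Each semicircle gives μ₀I/(4R): inner arc 1.37×10⁻⁴ T, outer arc 4.27×10⁻⁵ T.
The two arcs carry current in opposite angular senses, so their fields oppose: B = |1.37×10⁻⁴ − 4.27×10⁻⁵| = 9.43×10⁻⁵ T.

B ≈ 94.3 μT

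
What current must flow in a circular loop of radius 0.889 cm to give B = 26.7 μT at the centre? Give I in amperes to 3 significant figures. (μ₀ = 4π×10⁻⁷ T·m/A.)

At the centre of a circular loop B = μ₀I/(2R), so I = 2RB/μ₀.
With R = 0.00889 m, I = 2 × 0.00889 × 2.67×10⁻⁵ / (4π×10⁻⁷) = 0.378 A.

I ≈ 0.378 A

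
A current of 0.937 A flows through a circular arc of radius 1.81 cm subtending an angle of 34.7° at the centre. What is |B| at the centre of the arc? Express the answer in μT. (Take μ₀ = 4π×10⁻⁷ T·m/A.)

B ≈ 3.14 μT

The Biot–Savart field of a circular arc at its centre is B = μ₀Iφ/(4πR), with φ = 0.6056 rad.
B = (4π×10⁻⁷ × 0.937 × 0.6056) / (4π × 0.0181) = 3.14×10⁻⁶ T.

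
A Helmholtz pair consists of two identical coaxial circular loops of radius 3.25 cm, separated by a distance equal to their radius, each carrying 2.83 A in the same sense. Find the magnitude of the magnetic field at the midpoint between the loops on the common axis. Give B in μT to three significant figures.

Each loop contributes B = μ₀IR²/[2(R²+z²)^(3/2)] on the axis, with z measured from that loop.
Loop 1 (z = 0.01625 m): B₁ = 3.91×10⁻⁵ T. Loop 2 (z = 0.01625 m): B₂ = 3.91×10⁻⁵ T.
The fields add: B = B₁ + B₂ = 7.83×10⁻⁵ T.

B ≈ 78.3 μT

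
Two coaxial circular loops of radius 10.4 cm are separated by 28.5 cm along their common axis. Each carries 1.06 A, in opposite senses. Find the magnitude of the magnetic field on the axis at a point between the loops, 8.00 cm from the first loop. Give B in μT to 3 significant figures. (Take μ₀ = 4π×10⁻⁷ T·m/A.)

Each loop contributes B = μ₀IR²/[2(R²+z²)^(3/2)] on the axis, with z measured from that loop.
Loop 1 (z = 0.08 m): B₁ = 3.19×10⁻⁶ T. Loop 2 (z = 0.205 m): B₂ = 5.93×10⁻⁷ T.
The fields oppose: B = |B₁ − B₂| = 2.60×10⁻⁶ T.

B ≈ 2.60 μT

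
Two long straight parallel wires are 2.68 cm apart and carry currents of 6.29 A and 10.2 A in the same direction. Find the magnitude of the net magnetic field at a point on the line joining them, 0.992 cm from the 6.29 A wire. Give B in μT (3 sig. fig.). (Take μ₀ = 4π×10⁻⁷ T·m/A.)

Each long wire gives B = μ₀I/(2πd). Distances are d₁ = 0.00992 m and d₂ = 0.01688 m.
B₁ = 1.27×10⁻⁴ T, B₂ = 1.21×10⁻⁴ T.
Between parallel currents the two contributions point in opposite directions, so they subtract. B = |B₁ − B₂| = |1.27×10⁻⁴ − 1.21×10⁻⁴| = 5.96×10⁻⁶ T.

B ≈ 5.96 μT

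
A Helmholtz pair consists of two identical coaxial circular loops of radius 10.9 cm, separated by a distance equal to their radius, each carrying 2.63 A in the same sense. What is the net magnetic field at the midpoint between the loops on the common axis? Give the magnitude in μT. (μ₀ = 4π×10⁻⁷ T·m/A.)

Each loop contributes B = μ₀IR²/[2(R²+z²)^(3/2)] on the axis, with z measured from that loop.
Loop 1 (z = 0.0545 m): B₁ = 1.08×10⁻⁵ T. Loop 2 (z = 0.0545 m): B₂ = 1.08×10⁻⁵ T.
The fields add: B = B₁ + B₂ = 2.17×10⁻⁵ T.

B ≈ 21.7 μT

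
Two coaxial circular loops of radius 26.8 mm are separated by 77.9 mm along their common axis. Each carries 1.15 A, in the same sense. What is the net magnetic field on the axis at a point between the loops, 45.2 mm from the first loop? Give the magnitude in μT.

B ≈ 10.4 μT

Each loop contributes B = μ₀IR²/[2(R²+z²)^(3/2)] on the axis, with z measured from that loop.
Loop 1 (z = 0.0452 m): B₁ = 3.58×10⁻⁶ T. Loop 2 (z = 0.0327 m): B₂ = 6.87×10⁻⁶ T.
The fields add: B = B₁ + B₂ = 1.04×10⁻⁵ T.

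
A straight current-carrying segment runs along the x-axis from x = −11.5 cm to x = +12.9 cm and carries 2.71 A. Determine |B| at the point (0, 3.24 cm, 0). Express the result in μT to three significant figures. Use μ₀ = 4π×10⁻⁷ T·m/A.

B ≈ 16.2 μT

For a finite straight segment, B = (μ₀I/4πd)(sinθ₁ + sinθ₂), where θ₁, θ₂ are the angles from the perpendicular to each end.
The perpendicular distance is d = 0.0324 m; the end-offsets along the wire are a = 0.115 m and b = 0.129 m.
sinθ₁ = 0.115/√(0.115²+0.0324²) = 0.9625; sinθ₂ = 0.129/√(0.129²+0.0324²) = 0.9699.
B = (4π×10⁻⁷ × 2.71) / (4π × 0.0324) × (0.9625 + 0.9699) = 1.62×10⁻⁵ T.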